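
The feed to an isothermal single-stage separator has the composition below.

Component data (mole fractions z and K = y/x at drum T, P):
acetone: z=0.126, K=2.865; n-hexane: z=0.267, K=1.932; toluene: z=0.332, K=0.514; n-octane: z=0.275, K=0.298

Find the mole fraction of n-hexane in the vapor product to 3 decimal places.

Newton iteration, β⁰ = 0.5:
  β = 0.500: g = -0.2193, g' = -0.684 → β = 0.179
  β = 0.179: g = -0.0083, g' = -0.688 → β = 0.167
Converged at β = 0.167.
Compositions from xᵢ = zᵢ/(1+β(Kᵢ−1)), yᵢ = Kᵢxᵢ:
  acetone: x = 0.096, y = 0.275
  n-hexane: x = 0.231, y = 0.446
  toluene: x = 0.361, y = 0.186
  n-octane: x = 0.312, y = 0.093

y_n-hexane = 0.446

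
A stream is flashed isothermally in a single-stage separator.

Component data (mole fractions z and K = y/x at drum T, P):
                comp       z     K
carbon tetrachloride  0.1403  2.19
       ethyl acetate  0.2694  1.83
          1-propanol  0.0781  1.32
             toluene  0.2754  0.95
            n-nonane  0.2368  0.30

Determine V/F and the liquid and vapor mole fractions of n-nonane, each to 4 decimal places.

V/F = 0.5329, x_n-nonane = 0.3777, y_n-nonane = 0.1133

Material balance + equilibrium reduce to Σ zᵢ(Kᵢ−1)/(1+V/F(Kᵢ−1)) = 0.
Check two-phase: ΣzᵢKᵢ = 1.2360 > 1 and Σzᵢ/Kᵢ = 1.3497 > 1, so g(0) = 0.2360 > 0 and g(1) = -0.3497 < 0.
Newton iteration, V/F⁰ = 0.5:
  V/F = 0.5000: g = 0.01510, g' = -0.4521 → V/F = 0.5334
  V/F = 0.5334: g = -0.00022, g' = -0.4656 → V/F = 0.5329
Converged at V/F = 0.5329.
Compositions from xᵢ = zᵢ/(1+V/F(Kᵢ−1)), yᵢ = Kᵢxᵢ:
  carbon tetrachloride: x = 0.0859, y = 0.1880
  ethyl acetate: x = 0.1868, y = 0.3418
  1-propanol: x = 0.0667, y = 0.0881
  toluene: x = 0.2829, y = 0.2688
  n-nonane: x = 0.3777, y = 0.1133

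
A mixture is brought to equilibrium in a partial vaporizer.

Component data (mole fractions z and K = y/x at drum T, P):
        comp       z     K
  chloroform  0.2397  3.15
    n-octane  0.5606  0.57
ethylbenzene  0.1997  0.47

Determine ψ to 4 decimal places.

Rachford–Rice: g(ψ) = Σ zᵢ(Kᵢ−1)/(1+ψ(Kᵢ−1)) = 0.
g(0) = ΣzᵢKᵢ − 1 = 0.1685 and g(1) = 1 − Σzᵢ/Kᵢ = -0.4845, so a root lies in (0, 1).
Newton–Raphson from ψ = 0.5:
  ψ = 0.5000: g = -0.20272, g' = -0.5294 → ψ = 0.1171
  ψ = 0.1171: g = 0.04504, g' = -0.8859 → ψ = 0.1679
  ψ = 0.1679: g = 0.00265, g' = -0.7862 → ψ = 0.1713
Converged at ψ = 0.1713.

ψ = 0.1713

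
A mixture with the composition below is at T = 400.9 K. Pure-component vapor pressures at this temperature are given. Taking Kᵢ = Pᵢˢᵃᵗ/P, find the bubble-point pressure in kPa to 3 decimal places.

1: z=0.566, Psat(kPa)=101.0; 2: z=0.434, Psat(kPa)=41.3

Pbub = 75.090 kPa

At the bubble point ψ → 0, so ΣzᵢKᵢ = 1 with Kᵢ = Pᵢˢᵃᵗ/P ⇒ P = ΣzᵢPᵢˢᵃᵗ.
P = 0.566·101.0 + 0.434·41.3 = 75.090 kPa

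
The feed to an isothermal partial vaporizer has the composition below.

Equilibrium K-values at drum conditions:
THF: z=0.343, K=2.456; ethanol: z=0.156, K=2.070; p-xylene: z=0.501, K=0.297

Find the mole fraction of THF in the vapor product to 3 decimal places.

Newton iteration, ψ⁰ = 0.5:
  ψ = 0.500: g = -0.1454, g' = -0.908 → ψ = 0.340
  ψ = 0.340: g = -0.0063, g' = -0.849 → ψ = 0.332
Converged at ψ = 0.332.
Compositions from xᵢ = zᵢ/(1+ψ(Kᵢ−1)), yᵢ = Kᵢxᵢ:
  THF: x = 0.231, y = 0.568
  ethanol: x = 0.115, y = 0.238
  p-xylene: x = 0.654, y = 0.194

y_THF = 0.568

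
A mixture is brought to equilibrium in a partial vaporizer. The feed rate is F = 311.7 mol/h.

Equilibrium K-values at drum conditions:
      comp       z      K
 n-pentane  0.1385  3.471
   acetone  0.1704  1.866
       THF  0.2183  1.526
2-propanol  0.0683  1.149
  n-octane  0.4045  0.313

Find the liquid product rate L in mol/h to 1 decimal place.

Material balance + equilibrium reduce to Σ zᵢ(Kᵢ−1)/(1+β(Kᵢ−1)) = 0.
g(0) = ΣzᵢKᵢ − 1 = 0.3369 and g(1) = 1 − Σzᵢ/Kᵢ = -0.6260, so a root lies in (0, 1).
Iterate (Newton) starting at β = 0.5:
  β = 0.5000: g = -0.06684, g' = -0.7136 → β = 0.4063
  β = 0.4063: g = -0.00138, g' = -0.6902 → β = 0.4043
Converged at β = 0.4043.
Then V = β·F = 0.4043·311.7 = 126.0 mol/h and L = F − V = 185.7 mol/h.

L = 185.7 mol/h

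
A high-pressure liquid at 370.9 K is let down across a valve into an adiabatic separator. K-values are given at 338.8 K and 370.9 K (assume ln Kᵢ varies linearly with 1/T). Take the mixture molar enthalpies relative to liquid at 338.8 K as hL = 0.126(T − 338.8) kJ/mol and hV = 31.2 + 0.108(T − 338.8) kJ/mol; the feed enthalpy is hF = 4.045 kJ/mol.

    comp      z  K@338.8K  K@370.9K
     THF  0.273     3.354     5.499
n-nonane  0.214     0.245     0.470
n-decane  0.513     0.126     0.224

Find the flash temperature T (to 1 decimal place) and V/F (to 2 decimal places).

Adiabatic flash: solve Rachford–Rice at each trial T, then check hF = ψ·hV(T) + (1−ψ)·hL(T).
  T = 338.8 K: K = (3.354, 0.245, 0.126), RR gives ψ = 0.017, H_out = 0.516 kJ/mol
  T = 370.9 K: K = (5.499, 0.470, 0.224), RR gives ψ = 0.225, H_out = 10.923 kJ/mol
  T = 354.9 K: K = (4.346, 0.345, 0.170), RR gives ψ = 0.133, H_out = 6.142 kJ/mol
  T = 346.9 K: K = (3.833, 0.292, 0.147), RR gives ψ = 0.080, H_out = 3.510 kJ/mol
  T = 350.9 K: K = (4.084, 0.318, 0.158), RR gives ψ = 0.108, H_out = 4.857 kJ/mol
  T = 348.9 K: K = (3.957, 0.305, 0.153), RR gives ψ = 0.094, H_out = 4.192 kJ/mol
Linear interpolation between T = 346.9 (H_out = 3.510) and T = 348.9 (H_out = 4.192) on hF = 4.045 gives T ≈ 348.5 K, at which ψ = 0.09.

T = 348.5 K, V/F = 0.09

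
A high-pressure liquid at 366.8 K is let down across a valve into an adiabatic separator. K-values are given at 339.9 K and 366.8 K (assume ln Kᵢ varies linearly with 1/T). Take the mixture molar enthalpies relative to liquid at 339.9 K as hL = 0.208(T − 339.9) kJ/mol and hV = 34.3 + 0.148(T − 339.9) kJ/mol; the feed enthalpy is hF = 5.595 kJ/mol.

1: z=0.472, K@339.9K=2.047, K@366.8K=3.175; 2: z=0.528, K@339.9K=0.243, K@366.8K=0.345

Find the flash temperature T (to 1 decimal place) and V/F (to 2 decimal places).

T = 341.6 K, V/F = 0.15

Adiabatic flash: solve Rachford–Rice at each trial T, then check hF = ψ·hV(T) + (1−ψ)·hL(T).
  T = 339.9 K: K = (2.047, 0.243), RR gives ψ = 0.119, H_out = 4.089 kJ/mol
  T = 366.8 K: K = (3.175, 0.345), RR gives ψ = 0.478, H_out = 21.214 kJ/mol
  T = 353.4 K: K = (2.573, 0.292), RR gives ψ = 0.331, H_out = 13.882 kJ/mol
  T = 346.6 K: K = (2.298, 0.267), RR gives ψ = 0.237, H_out = 9.419 kJ/mol
  T = 343.2 K: K = (2.168, 0.254), RR gives ψ = 0.181, H_out = 6.863 kJ/mol
  T = 341.5 K: K = (2.105, 0.249), RR gives ψ = 0.150, H_out = 5.475 kJ/mol
Linear interpolation between T = 341.5 (H_out = 5.475) and T = 343.2 (H_out = 6.863) on hF = 5.595 gives T ≈ 341.6 K, at which ψ = 0.15.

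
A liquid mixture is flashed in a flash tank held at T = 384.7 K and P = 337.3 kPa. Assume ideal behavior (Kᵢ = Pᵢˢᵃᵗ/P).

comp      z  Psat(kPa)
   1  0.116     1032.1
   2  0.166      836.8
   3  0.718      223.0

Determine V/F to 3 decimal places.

V/F = 0.410

Raoult's law: Kᵢ = Pᵢˢᵃᵗ/P = Pᵢˢᵃᵗ/337.3.
  K_1 = 1032.1/337.3 = 3.05989, K_2 = 836.8/337.3 = 2.48088, K_3 = 223.0/337.3 = 0.66113
Material balance + equilibrium reduce to Σ zᵢ(Kᵢ−1)/(1+V/F(Kᵢ−1)) = 0.
Feasibility: ΣzᵢKᵢ = 1.241, Σzᵢ/Kᵢ = 1.191 — both > 1, two phases present.
Newton–Raphson from V/F = 0.5:
  V/F = 0.500: g = -0.0340, g' = -0.359 → V/F = 0.405
  V/F = 0.405: g = 0.0018, g' = -0.399 → V/F = 0.410
Converged at V/F = 0.410.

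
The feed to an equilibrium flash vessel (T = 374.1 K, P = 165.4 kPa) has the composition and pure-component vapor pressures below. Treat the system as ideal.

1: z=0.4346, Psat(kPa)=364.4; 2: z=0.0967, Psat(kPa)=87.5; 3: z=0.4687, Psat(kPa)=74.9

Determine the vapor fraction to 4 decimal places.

ψ = 0.3432

Raoult's law: Kᵢ = Pᵢˢᵃᵗ/P = Pᵢˢᵃᵗ/165.4.
  K_1 = 364.4/165.4 = 2.203144, K_2 = 87.5/165.4 = 0.529021, K_3 = 74.9/165.4 = 0.452842
Material balance + equilibrium reduce to Σ zᵢ(Kᵢ−1)/(1+ψ(Kᵢ−1)) = 0.
Feasibility: ΣzᵢKᵢ = 1.2209, Σzᵢ/Kᵢ = 1.4151 — both > 1, two phases present.
Newton iteration, ψ⁰ = 0.61:
  ψ = 0.6100: g = -0.14727, g' = -0.5676 → ψ = 0.3505
  ψ = 0.3505: g = -0.00409, g' = -0.5568 → ψ = 0.3432
Converged at ψ = 0.3432.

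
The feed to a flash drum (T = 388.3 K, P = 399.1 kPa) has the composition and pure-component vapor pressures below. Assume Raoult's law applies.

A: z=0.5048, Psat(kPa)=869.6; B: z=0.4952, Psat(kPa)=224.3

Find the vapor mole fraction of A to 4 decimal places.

y_A = 0.5902

Raoult's law: Kᵢ = Pᵢˢᵃᵗ/P = Pᵢˢᵃᵗ/399.1.
  K_A = 869.6/399.1 = 2.178903, K_B = 224.3/399.1 = 0.562015
Binary case is linear: z₁(K₁−1)(1+V/F(K₂−1)) + z₂(K₂−1)(1+V/F(K₁−1)) = 0
⇒ V/F = [z₁(K₁−1)+z₂(K₂−1)] / [−(K₁−1)(K₂−1)] = 0.37822/0.51634 = 0.7325
Compositions from xᵢ = zᵢ/(1+V/F(Kᵢ−1)), yᵢ = Kᵢxᵢ:
  A: x = 0.2709, y = 0.5902
  B: x = 0.7291, y = 0.4098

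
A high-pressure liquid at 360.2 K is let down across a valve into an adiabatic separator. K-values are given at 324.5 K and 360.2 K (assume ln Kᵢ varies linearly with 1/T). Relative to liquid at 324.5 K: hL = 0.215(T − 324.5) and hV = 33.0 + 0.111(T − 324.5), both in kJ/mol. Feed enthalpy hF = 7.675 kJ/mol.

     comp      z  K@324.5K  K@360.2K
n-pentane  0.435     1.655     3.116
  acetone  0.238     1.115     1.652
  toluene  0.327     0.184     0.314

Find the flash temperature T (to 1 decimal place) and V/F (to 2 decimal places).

T = 327.5 K, V/F = 0.21

Adiabatic flash: solve Rachford–Rice at each trial T, then check hF = ψ·hV(T) + (1−ψ)·hL(T).
  T = 324.5 K: K = (1.655, 1.115, 0.184), RR gives ψ = 0.109, H_out = 3.604 kJ/mol
  T = 360.2 K: K = (3.116, 1.652, 0.314), RR gives ψ = 0.748, H_out = 29.581 kJ/mol
  T = 342.4 K: K = (2.311, 1.372, 0.244), RR gives ψ = 0.527, H_out = 20.267 kJ/mol
  T = 333.4 K: K = (1.963, 1.240, 0.212), RR gives ψ = 0.366, H_out = 13.665 kJ/mol
  T = 328.9 K: K = (1.803, 1.176, 0.198), RR gives ψ = 0.255, H_out = 9.247 kJ/mol
  T = 326.7 K: K = (1.728, 1.145, 0.191), RR gives ψ = 0.188, H_out = 6.634 kJ/mol
  T = 327.8 K: K = (1.765, 1.160, 0.194), RR gives ψ = 0.223, H_out = 7.986 kJ/mol
Linear interpolation between T = 326.7 (H_out = 6.634) and T = 327.8 (H_out = 7.986) on hF = 7.675 gives T ≈ 327.5 K, at which ψ = 0.21.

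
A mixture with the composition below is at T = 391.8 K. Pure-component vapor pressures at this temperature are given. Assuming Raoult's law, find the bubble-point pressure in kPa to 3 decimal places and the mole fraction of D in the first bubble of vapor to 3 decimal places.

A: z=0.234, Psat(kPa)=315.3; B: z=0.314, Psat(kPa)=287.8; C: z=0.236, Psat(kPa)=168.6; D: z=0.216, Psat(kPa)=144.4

At the bubble point ψ → 0, so ΣzᵢKᵢ = 1 with Kᵢ = Pᵢˢᵃᵗ/P ⇒ P = ΣzᵢPᵢˢᵃᵗ.
P = 0.234·315.3 + 0.314·287.8 + 0.236·168.6 + 0.216·144.4 = 235.129 kPa
yᵢ = zᵢPᵢˢᵃᵗ/P ⇒ y_D = 0.216·144.4/235.129 = 0.133

Pbub = 235.129 kPa, y_D = 0.133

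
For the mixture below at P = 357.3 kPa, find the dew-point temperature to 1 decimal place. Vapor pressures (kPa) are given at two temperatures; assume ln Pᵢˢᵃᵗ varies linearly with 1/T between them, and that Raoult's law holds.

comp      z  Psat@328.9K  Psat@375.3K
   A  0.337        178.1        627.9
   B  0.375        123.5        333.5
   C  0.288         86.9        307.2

Dew-point temperature: Σzᵢ·P/Pᵢˢᵃᵗ(T) = 1. Interpolate ln Pᵢˢᵃᵗ = aᵢ + bᵢ/T.
  T = 328.9 K: ΣzᵢP/Pᵢˢᵃᵗ = 2.9451
  T = 375.3 K: ΣzᵢP/Pᵢˢᵃᵗ = 0.9285
  T = 352.1 K: ΣzᵢP/Pᵢˢᵃᵗ = 1.5885
  T = 363.7 K: ΣzᵢP/Pᵢˢᵃᵗ = 1.2035
  T = 369.5 K: ΣzᵢP/Pᵢˢᵃᵗ = 1.0548
  T = 372.4 K: ΣzᵢP/Pᵢˢᵃᵗ = 0.9891
Interpolating between 369.5 K and 372.4 K gives T ≈ 371.9 K.

T = 371.9 K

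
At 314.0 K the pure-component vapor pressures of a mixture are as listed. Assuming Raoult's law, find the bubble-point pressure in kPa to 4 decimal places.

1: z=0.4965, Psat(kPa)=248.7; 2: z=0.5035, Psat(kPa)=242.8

At the bubble point ψ → 0, so ΣzᵢKᵢ = 1 with Kᵢ = Pᵢˢᵃᵗ/P ⇒ P = ΣzᵢPᵢˢᵃᵗ.
P = 0.4965·248.7 + 0.5035·242.8 = 245.7293 kPa

Pbub = 245.7293 kPa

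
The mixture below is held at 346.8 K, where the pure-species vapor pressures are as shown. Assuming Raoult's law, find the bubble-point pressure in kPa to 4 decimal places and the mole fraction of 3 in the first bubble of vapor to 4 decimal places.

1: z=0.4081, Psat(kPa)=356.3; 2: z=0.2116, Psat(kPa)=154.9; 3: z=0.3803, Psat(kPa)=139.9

At the bubble point ψ → 0, so ΣzᵢKᵢ = 1 with Kᵢ = Pᵢˢᵃᵗ/P ⇒ P = ΣzᵢPᵢˢᵃᵗ.
P = 0.4081·356.3 + 0.2116·154.9 + 0.3803·139.9 = 231.3868 kPa
yᵢ = zᵢPᵢˢᵃᵗ/P ⇒ y_3 = 0.3803·139.9/231.3868 = 0.2299

Pbub = 231.3868 kPa, y_3 = 0.2299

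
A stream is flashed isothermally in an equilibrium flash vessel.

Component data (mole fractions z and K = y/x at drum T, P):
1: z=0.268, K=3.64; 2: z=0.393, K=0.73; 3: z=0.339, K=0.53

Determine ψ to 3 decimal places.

Iterate (Newton) starting at ψ = 0.57:
  ψ = 0.570: g = -0.0606, g' = -0.477 → ψ = 0.443
  ψ = 0.443: g = 0.0043, g' = -0.553 → ψ = 0.451
Converged at ψ = 0.451.

ψ = 0.451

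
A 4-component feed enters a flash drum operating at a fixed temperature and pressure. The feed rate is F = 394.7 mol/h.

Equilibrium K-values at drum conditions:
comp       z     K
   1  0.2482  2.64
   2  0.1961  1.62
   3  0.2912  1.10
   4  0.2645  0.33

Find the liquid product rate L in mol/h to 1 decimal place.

L = 140.2 mol/h

Material balance + equilibrium reduce to Σ zᵢ(Kᵢ−1)/(1+ψ(Kᵢ−1)) = 0.
g(0) = ΣzᵢKᵢ − 1 = 0.3805 and g(1) = 1 − Σzᵢ/Kᵢ = -0.2813, so a root lies in (0, 1).
Iterate (Newton) starting at ψ = 0.5:
  ψ = 0.5000: g = 0.07771, g' = -0.5166 → ψ = 0.6504
  ψ = 0.6504: g = -0.00315, g' = -0.5701 → ψ = 0.6449
Converged at ψ = 0.6449.
Then V = ψ·F = 0.6449·394.7 = 254.5 mol/h and L = F − V = 140.2 mol/h.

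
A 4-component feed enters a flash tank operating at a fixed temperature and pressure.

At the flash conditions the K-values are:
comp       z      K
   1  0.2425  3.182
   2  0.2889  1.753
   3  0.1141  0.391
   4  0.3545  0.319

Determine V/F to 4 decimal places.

V/F = 0.4322

Rachford–Rice: g(V/F) = Σ zᵢ(Kᵢ−1)/(1+V/F(Kᵢ−1)) = 0.
Feasibility: ΣzᵢKᵢ = 1.4358, Σzᵢ/Kᵢ = 1.6441 — both > 1, two phases present.
Iterate (Newton) starting at V/F = 0.66:
  V/F = 0.6600: g = -0.19252, g' = -0.9277 → V/F = 0.4525
  V/F = 0.4525: g = -0.01634, g' = -0.8076 → V/F = 0.4322
Converged at V/F = 0.4322.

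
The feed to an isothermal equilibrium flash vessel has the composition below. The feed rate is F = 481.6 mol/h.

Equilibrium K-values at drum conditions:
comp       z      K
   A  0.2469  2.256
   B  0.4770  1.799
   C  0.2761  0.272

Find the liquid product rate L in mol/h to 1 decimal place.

L = 144.7 mol/h

Iterate (Newton) starting at V/F = 0.45:
  V/F = 0.4500: g = 0.17953, g' = -0.6474 → V/F = 0.7273
  V/F = 0.7273: g = -0.02408, g' = -0.8891 → V/F = 0.7002
  V/F = 0.7002: g = -0.00062, g' = -0.8443 → V/F = 0.6995
Converged at V/F = 0.6995.
Then V = V/F·F = 0.6995·481.6 = 336.9 mol/h and L = F − V = 144.7 mol/h.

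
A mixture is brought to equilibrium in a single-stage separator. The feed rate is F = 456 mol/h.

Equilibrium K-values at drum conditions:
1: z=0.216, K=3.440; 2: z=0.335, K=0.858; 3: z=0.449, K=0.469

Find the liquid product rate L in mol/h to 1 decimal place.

Rachford–Rice: g(V/F) = Σ zᵢ(Kᵢ−1)/(1+V/F(Kᵢ−1)) = 0.
Feasibility: ΣzᵢKᵢ = 1.241, Σzᵢ/Kᵢ = 1.411 — both > 1, two phases present.
Iterate (Newton) starting at V/F = 0.5:
  V/F = 0.500: g = -0.1384, g' = -0.503 → V/F = 0.225
  V/F = 0.225: g = 0.0203, g' = -0.706 → V/F = 0.254
  V/F = 0.254: g = 0.0006, g' = -0.667 → V/F = 0.255
Converged at V/F = 0.255.
Then V = V/F·F = 0.2547·456 = 116.1 mol/h and L = F − V = 339.9 mol/h.

L = 339.9 mol/h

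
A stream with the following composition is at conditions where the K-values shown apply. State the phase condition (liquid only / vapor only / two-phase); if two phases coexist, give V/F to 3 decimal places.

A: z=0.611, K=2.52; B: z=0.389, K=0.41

ΣzᵢKᵢ = 1.699; Σzᵢ/Kᵢ = 1.191.
Both exceed 1, so a two-phase solution exists.
Binary case is linear: z₁(K₁−1)(1+ψ(K₂−1)) + z₂(K₂−1)(1+ψ(K₁−1)) = 0
⇒ ψ = [z₁(K₁−1)+z₂(K₂−1)] / [−(K₁−1)(K₂−1)] = 0.6992/0.8968 = 0.780

two-phase, V/F = 0.780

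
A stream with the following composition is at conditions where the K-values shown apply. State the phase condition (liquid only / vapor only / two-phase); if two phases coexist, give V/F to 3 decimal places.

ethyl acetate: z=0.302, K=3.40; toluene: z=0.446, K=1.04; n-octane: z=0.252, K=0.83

vapor only

ΣzᵢKᵢ = 1.700; Σzᵢ/Kᵢ = 0.821.
Since Σzᵢ/Kᵢ < 1 the mixture is above its dew point — single vapor phase.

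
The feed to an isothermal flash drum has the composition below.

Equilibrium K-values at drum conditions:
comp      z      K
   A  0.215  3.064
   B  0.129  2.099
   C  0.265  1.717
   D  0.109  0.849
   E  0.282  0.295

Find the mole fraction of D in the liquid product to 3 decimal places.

x_D = 0.121

Rachford–Rice: g(β) = Σ zᵢ(Kᵢ−1)/(1+β(Kᵢ−1)) = 0.
Feasibility: ΣzᵢKᵢ = 1.560, Σzᵢ/Kᵢ = 1.370 — both > 1, two phases present.
Newton iteration, β⁰ = 0.58:
  β = 0.580: g = 0.0684, g' = -0.720 → β = 0.675
  β = 0.675: g = -0.0028, g' = -0.786 → β = 0.671
Converged at β = 0.671.
Compositions from xᵢ = zᵢ/(1+β(Kᵢ−1)), yᵢ = Kᵢxᵢ:
  A: x = 0.090, y = 0.276
  B: x = 0.074, y = 0.156
  C: x = 0.179, y = 0.307
  D: x = 0.121, y = 0.103
  E: x = 0.535, y = 0.158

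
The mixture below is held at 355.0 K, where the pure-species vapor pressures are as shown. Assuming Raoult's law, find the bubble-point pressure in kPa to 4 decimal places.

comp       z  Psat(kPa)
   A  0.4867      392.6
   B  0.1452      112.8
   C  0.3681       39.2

Pbub = 221.8865 kPa

At the bubble point ψ → 0, so ΣzᵢKᵢ = 1 with Kᵢ = Pᵢˢᵃᵗ/P ⇒ P = ΣzᵢPᵢˢᵃᵗ.
P = 0.4867·392.6 + 0.1452·112.8 + 0.3681·39.2 = 221.8865 kPa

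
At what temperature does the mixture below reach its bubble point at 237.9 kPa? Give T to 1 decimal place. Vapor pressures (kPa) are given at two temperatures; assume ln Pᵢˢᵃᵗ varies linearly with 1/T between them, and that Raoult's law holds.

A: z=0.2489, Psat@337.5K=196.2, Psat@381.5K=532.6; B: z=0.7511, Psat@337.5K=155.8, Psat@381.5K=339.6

T = 355.0 K

Bubble-point temperature: ΣzᵢPᵢˢᵃᵗ(T) = P. Interpolate ln Pᵢˢᵃᵗ = aᵢ + bᵢ/T.
  T = 337.5 K: ΣzᵢPᵢˢᵃᵗ = 165.86 kPa
  T = 381.5 K: ΣzᵢPᵢˢᵃᵗ = 387.64 kPa
  T = 359.5 K: ΣzᵢPᵢˢᵃᵗ = 259.89 kPa
  T = 348.5 K: ΣzᵢPᵢˢᵃᵗ = 209.02 kPa
  T = 354.0 K: ΣzᵢPᵢˢᵃᵗ = 233.45 kPa
  T = 356.8 K: ΣzᵢPᵢˢᵃᵗ = 246.65 kPa
  T = 355.4 K: ΣzᵢPᵢˢᵃᵗ = 239.98 kPa
Interpolating between 354.0 K and 355.4 K gives T ≈ 355.0 K.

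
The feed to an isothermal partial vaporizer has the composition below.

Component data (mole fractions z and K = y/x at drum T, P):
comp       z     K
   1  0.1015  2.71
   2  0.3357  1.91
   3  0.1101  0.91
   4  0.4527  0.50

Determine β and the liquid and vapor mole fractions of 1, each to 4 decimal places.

β = 0.4794, x_1 = 0.0558, y_1 = 0.1512

Let β = V/F and solve Σ zᵢ(Kᵢ−1)/(1+β(Kᵢ−1)) = 0.
Check two-phase: ΣzᵢKᵢ = 1.2428 > 1 and Σzᵢ/Kᵢ = 1.2396 > 1, so g(0) = 0.2428 > 0 and g(1) = -0.2396 < 0.
Newton iteration, β⁰ = 0.65:
  β = 0.6500: g = -0.07171, g' = -0.4257 → β = 0.4816
  β = 0.4816: g = -0.00090, g' = -0.4210 → β = 0.4794
Converged at β = 0.4794.
Compositions from xᵢ = zᵢ/(1+β(Kᵢ−1)), yᵢ = Kᵢxᵢ:
  1: x = 0.0558, y = 0.1512
  2: x = 0.2337, y = 0.4464
  3: x = 0.1151, y = 0.1047
  4: x = 0.5954, y = 0.2977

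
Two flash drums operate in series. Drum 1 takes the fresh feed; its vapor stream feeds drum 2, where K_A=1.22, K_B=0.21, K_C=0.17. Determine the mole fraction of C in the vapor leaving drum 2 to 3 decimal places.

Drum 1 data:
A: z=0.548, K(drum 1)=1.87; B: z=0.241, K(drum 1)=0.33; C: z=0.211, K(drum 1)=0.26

Drum 1:
Material balance + equilibrium reduce to Σ zᵢ(Kᵢ−1)/(1+ψ₁(Kᵢ−1)) = 0.
g(0) = ΣzᵢKᵢ − 1 = 0.159 and g(1) = 1 − Σzᵢ/Kᵢ = -0.835, so a root lies in (0, 1).
Iterate (Newton) starting at ψ₁ = 0.5:
  ψ₁ = 0.500: g = -0.1584, g' = -0.737 → ψ₁ = 0.285
  ψ₁ = 0.285: g = -0.0155, g' = -0.617 → ψ₁ = 0.260
Converged at ψ₁ = 0.260.
Drum-1 compositions:
  A: x = 0.447, y = 0.836
  B: x = 0.292, y = 0.096
  C: x = 0.261, y = 0.068
Drum-2 feed = drum-1 vapor: z₂ = (0.8358, 0.0963, 0.0679).
Drum 2:
Let ψ₂ = V/F and solve Σ zᵢ(Kᵢ−1)/(1+ψ₂(Kᵢ−1)) = 0.
g(0) = ΣzᵢKᵢ − 1 = 0.051 and g(1) = 1 − Σzᵢ/Kᵢ = -0.543, so a root lies in (0, 1).
Iterate (Newton) starting at ψ₂ = 0.46:
  ψ₂ = 0.460: g = -0.0437, g' = -0.304 → ψ₂ = 0.316
  ψ₂ = 0.316: g = -0.0059, g' = -0.228 → ψ₂ = 0.290
Converged at ψ₂ = 0.290.
  A: x = 0.786, y = 0.959
  B: x = 0.125, y = 0.026
  C: x = 0.089, y = 0.015

y_C (drum 2) = 0.015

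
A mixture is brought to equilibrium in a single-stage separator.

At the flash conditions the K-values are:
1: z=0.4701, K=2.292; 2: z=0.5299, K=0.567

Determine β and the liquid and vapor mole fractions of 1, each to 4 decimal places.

β = 0.6755, x_1 = 0.2510, y_1 = 0.5753

Material balance + equilibrium reduce to Σ zᵢ(Kᵢ−1)/(1+β(Kᵢ−1)) = 0.
Feasibility: ΣzᵢKᵢ = 1.3779, Σzᵢ/Kᵢ = 1.1397 — both > 1, two phases present.
Newton iteration, β⁰ = 0.5:
  β = 0.5000: g = 0.07615, g' = -0.4515 → β = 0.6687
  β = 0.6687: g = 0.00291, g' = -0.4227 → β = 0.6755
Converged at β = 0.6755.
Compositions from xᵢ = zᵢ/(1+β(Kᵢ−1)), yᵢ = Kᵢxᵢ:
  1: x = 0.2510, y = 0.5753
  2: x = 0.7490, y = 0.4247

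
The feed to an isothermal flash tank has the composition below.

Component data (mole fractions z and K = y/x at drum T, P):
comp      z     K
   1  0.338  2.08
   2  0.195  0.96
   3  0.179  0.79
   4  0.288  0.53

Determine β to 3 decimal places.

β = 0.536

Iterate (Newton) starting at β = 0.5:
  β = 0.500: g = 0.0101, g' = -0.285 → β = 0.536
Converged at β = 0.536.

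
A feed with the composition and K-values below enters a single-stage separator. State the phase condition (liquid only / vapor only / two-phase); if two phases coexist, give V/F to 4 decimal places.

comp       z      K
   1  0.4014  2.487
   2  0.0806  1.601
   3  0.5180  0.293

ΣzᵢKᵢ = 1.2791; Σzᵢ/Kᵢ = 1.9797.
Both exceed 1, so a two-phase solution exists.
Material balance + equilibrium reduce to Σ zᵢ(Kᵢ−1)/(1+ψ(Kᵢ−1)) = 0.
Newton–Raphson from ψ = 0.69:
  ψ = 0.6900: g = -0.38620, g' = -1.2178 → ψ = 0.3729
  ψ = 0.3729: g = -0.07379, g' = -0.8642 → ψ = 0.2875
  ψ = 0.2875: g = -0.00023, g' = -0.8646 → ψ = 0.2872
Converged at ψ = 0.2872.

two-phase, V/F = 0.2872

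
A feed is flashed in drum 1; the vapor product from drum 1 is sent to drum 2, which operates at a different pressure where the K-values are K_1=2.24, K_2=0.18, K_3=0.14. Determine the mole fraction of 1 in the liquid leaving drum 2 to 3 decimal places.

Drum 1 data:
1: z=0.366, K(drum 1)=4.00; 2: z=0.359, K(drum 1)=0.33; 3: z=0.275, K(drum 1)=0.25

Drum 1:
Material balance + equilibrium reduce to Σ zᵢ(Kᵢ−1)/(1+ψ₁(Kᵢ−1)) = 0.
g(0) = ΣzᵢKᵢ − 1 = 0.651 and g(1) = 1 − Σzᵢ/Kᵢ = -1.279, so a root lies in (0, 1).
Iterate (Newton) starting at ψ₁ = 0.61:
  ψ₁ = 0.610: g = -0.3990, g' = -1.398 → ψ₁ = 0.325
  ψ₁ = 0.325: g = -0.0237, g' = -1.379 → ψ₁ = 0.307
  ψ₁ = 0.307: g = 0.0002, g' = -1.408 → ψ₁ = 0.308
Converged at ψ₁ = 0.308.
Drum-1 compositions:
  1: x = 0.190, y = 0.761
  2: x = 0.452, y = 0.149
  3: x = 0.357, y = 0.089
Drum-2 feed = drum-1 vapor: z₂ = (0.7614, 0.1492, 0.0894).
Drum 2:
Material balance + equilibrium reduce to Σ zᵢ(Kᵢ−1)/(1+ψ₂(Kᵢ−1)) = 0.
g(0) = ΣzᵢKᵢ − 1 = 0.745 and g(1) = 1 − Σzᵢ/Kᵢ = -0.807, so a root lies in (0, 1).
Newton iteration, ψ₂⁰ = 0.34:
  ψ₂ = 0.340: g = 0.3859, g' = -0.904 → ψ₂ = 0.767
  ψ₂ = 0.767: g = -0.0712, g' = -1.605 → ψ₂ = 0.722
  ψ₂ = 0.722: g = -0.0050, g' = -1.390 → ψ₂ = 0.719
Converged at ψ₂ = 0.719.
  1: x = 0.403, y = 0.902
  2: x = 0.363, y = 0.065
  3: x = 0.234, y = 0.033

x_1 (drum 2) = 0.403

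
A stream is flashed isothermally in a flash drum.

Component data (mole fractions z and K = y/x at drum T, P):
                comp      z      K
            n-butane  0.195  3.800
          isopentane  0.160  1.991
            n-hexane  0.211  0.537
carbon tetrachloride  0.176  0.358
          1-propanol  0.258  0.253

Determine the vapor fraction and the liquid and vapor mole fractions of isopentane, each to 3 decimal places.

ψ = 0.217, x_isopentane = 0.132, y_isopentane = 0.262

Let ψ = V/F and solve Σ zᵢ(Kᵢ−1)/(1+ψ(Kᵢ−1)) = 0.
Feasibility: ΣzᵢKᵢ = 1.301, Σzᵢ/Kᵢ = 2.036 — both > 1, two phases present.
Iterate (Newton) starting at ψ = 0.57:
  ψ = 0.570: g = -0.3349, g' = -0.992 → ψ = 0.232
  ψ = 0.232: g = -0.0157, g' = -1.033 → ψ = 0.217
Converged at ψ = 0.217.
Compositions from xᵢ = zᵢ/(1+ψ(Kᵢ−1)), yᵢ = Kᵢxᵢ:
  n-butane: x = 0.121, y = 0.461
  isopentane: x = 0.132, y = 0.262
  n-hexane: x = 0.235, y = 0.126
  carbon tetrachloride: x = 0.205, y = 0.073
  1-propanol: x = 0.308, y = 0.078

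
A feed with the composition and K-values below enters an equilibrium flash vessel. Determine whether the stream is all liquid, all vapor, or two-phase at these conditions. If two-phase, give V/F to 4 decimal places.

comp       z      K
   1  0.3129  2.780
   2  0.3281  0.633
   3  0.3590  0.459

two-phase, V/F = 0.2935

ΣzᵢKᵢ = 1.2423; Σzᵢ/Kᵢ = 1.4130.
Both exceed 1, so a two-phase solution exists.
Rachford–Rice: g(ψ) = Σ zᵢ(Kᵢ−1)/(1+ψ(Kᵢ−1)) = 0.
Newton iteration, ψ⁰ = 0.5:
  ψ = 0.5000: g = -0.11902, g' = -0.5413 → ψ = 0.2801
  ψ = 0.2801: g = 0.00854, g' = -0.6423 → ψ = 0.2934
  ψ = 0.2934: g = 0.00007, g' = -0.6318 → ψ = 0.2935
Converged at ψ = 0.2935.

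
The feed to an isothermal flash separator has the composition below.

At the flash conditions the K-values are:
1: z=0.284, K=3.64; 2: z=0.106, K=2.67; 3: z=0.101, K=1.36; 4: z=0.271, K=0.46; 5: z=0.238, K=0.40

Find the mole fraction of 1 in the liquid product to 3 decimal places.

Rachford–Rice: g(ψ) = Σ zᵢ(Kᵢ−1)/(1+ψ(Kᵢ−1)) = 0.
Check two-phase: ΣzᵢKᵢ = 1.674 > 1 and Σzᵢ/Kᵢ = 1.376 > 1, so g(0) = 0.674 > 0 and g(1) = -0.376 < 0.
Newton iteration, ψ⁰ = 0.5:
  ψ = 0.500: g = 0.0460, g' = -0.788 → ψ = 0.558
  ψ = 0.558: g = 0.0007, g' = -0.767 → ψ = 0.559
Converged at ψ = 0.559.
Compositions from xᵢ = zᵢ/(1+ψ(Kᵢ−1)), yᵢ = Kᵢxᵢ:
  1: x = 0.115, y = 0.417
  2: x = 0.055, y = 0.146
  3: x = 0.084, y = 0.114
  4: x = 0.388, y = 0.179
  5: x = 0.358, y = 0.143

x_1 = 0.115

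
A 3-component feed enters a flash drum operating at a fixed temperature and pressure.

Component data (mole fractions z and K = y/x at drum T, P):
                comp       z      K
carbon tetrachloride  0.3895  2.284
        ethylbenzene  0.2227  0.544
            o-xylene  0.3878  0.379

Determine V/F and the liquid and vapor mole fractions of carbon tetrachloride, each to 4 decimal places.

Newton–Raphson from V/F = 0.5:
  V/F = 0.5000: g = -0.17624, g' = -0.6304 → V/F = 0.2205
  V/F = 0.2205: g = -0.00214, g' = -0.6481 → V/F = 0.2172
Converged at V/F = 0.2172.
Compositions from xᵢ = zᵢ/(1+V/F(Kᵢ−1)), yᵢ = Kᵢxᵢ:
  carbon tetrachloride: x = 0.3046, y = 0.6956
  ethylbenzene: x = 0.2472, y = 0.1345
  o-xylene: x = 0.4482, y = 0.1699

V/F = 0.2172, x_carbon tetrachloride = 0.3046, y_carbon tetrachloride = 0.6956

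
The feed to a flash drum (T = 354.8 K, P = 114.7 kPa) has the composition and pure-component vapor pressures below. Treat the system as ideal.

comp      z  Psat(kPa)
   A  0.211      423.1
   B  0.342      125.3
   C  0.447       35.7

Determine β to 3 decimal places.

β = 0.248

Raoult's law: Kᵢ = Pᵢˢᵃᵗ/P = Pᵢˢᵃᵗ/114.7.
  K_A = 423.1/114.7 = 3.68875, K_B = 125.3/114.7 = 1.09241, K_C = 35.7/114.7 = 0.31125
Material balance + equilibrium reduce to Σ zᵢ(Kᵢ−1)/(1+β(Kᵢ−1)) = 0.
g(0) = ΣzᵢKᵢ − 1 = 0.291 and g(1) = 1 − Σzᵢ/Kᵢ = -0.806, so a root lies in (0, 1).
Iterate (Newton) starting at β = 0.5:
  β = 0.500: g = -0.1974, g' = -0.774 → β = 0.245
  β = 0.245: g = 0.0027, g' = -0.864 → β = 0.248
Converged at β = 0.248.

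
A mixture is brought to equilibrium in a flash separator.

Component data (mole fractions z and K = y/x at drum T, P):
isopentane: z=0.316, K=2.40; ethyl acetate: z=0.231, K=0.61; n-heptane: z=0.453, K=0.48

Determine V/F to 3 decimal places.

V/F = 0.174

Rachford–Rice: g(V/F) = Σ zᵢ(Kᵢ−1)/(1+V/F(Kᵢ−1)) = 0.
g(0) = ΣzᵢKᵢ − 1 = 0.117 and g(1) = 1 − Σzᵢ/Kᵢ = -0.454, so a root lies in (0, 1).
Iterate (Newton) starting at V/F = 0.45:
  V/F = 0.450: g = -0.1454, g' = -0.494 → V/F = 0.155
  V/F = 0.155: g = 0.0111, g' = -0.603 → V/F = 0.174
Converged at V/F = 0.174.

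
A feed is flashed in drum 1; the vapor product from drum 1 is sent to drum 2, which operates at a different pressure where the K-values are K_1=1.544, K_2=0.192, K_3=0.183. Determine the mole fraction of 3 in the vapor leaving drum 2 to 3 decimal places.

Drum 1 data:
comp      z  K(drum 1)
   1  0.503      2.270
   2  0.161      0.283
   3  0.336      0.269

Drum 1:
Let ψ₁ = V/F and solve Σ zᵢ(Kᵢ−1)/(1+ψ₁(Kᵢ−1)) = 0.
g(0) = ΣzᵢKᵢ − 1 = 0.278 and g(1) = 1 − Σzᵢ/Kᵢ = -1.040, so a root lies in (0, 1).
Newton iteration, ψ₁⁰ = 0.49:
  ψ₁ = 0.490: g = -0.1669, g' = -0.941 → ψ₁ = 0.313
  ψ₁ = 0.313: g = -0.0099, g' = -0.855 → ψ₁ = 0.301
Converged at ψ₁ = 0.301.
Drum-1 compositions:
  1: x = 0.364, y = 0.826
  2: x = 0.205, y = 0.058
  3: x = 0.431, y = 0.116
Drum-2 feed = drum-1 vapor: z₂ = (0.8260, 0.0581, 0.1159).
Drum 2:
Iterate (Newton) starting at ψ₂ = 0.55:
  ψ₂ = 0.550: g = 0.0894, g' = -0.523 → ψ₂ = 0.721
  ψ₂ = 0.721: g = -0.0201, g' = -0.802 → ψ₂ = 0.696
  ψ₂ = 0.696: g = -0.0008, g' = -0.742 → ψ₂ = 0.695
Converged at ψ₂ = 0.695.
  1: x = 0.599, y = 0.926
  2: x = 0.132, y = 0.025
  3: x = 0.268, y = 0.049

y_3 (drum 2) = 0.049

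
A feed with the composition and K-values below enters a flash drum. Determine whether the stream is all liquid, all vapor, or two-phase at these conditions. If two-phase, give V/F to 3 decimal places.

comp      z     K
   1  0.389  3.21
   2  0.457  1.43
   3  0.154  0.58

ΣzᵢKᵢ = 1.992; Σzᵢ/Kᵢ = 0.706.
Since Σzᵢ/Kᵢ < 1 the mixture is above its dew point — single vapor phase.

all vapor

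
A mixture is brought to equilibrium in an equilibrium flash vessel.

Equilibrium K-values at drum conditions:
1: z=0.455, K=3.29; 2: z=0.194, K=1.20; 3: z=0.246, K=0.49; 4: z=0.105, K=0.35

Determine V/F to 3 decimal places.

Material balance + equilibrium reduce to Σ zᵢ(Kᵢ−1)/(1+V/F(Kᵢ−1)) = 0.
g(0) = ΣzᵢKᵢ − 1 = 0.887 and g(1) = 1 − Σzᵢ/Kᵢ = -0.102, so a root lies in (0, 1).
Newton iteration, V/F⁰ = 0.5:
  V/F = 0.500: g = 0.2515, g' = -0.738 → V/F = 0.841
  V/F = 0.841: g = 0.0191, g' = -0.696 → V/F = 0.868
Converged at V/F = 0.868.

V/F = 0.868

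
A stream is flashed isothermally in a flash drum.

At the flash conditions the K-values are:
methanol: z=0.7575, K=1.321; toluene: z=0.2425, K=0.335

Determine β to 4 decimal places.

β = 0.3836

Material balance + equilibrium reduce to Σ zᵢ(Kᵢ−1)/(1+β(Kᵢ−1)) = 0.
g(0) = ΣzᵢKᵢ − 1 = 0.0819 and g(1) = 1 − Σzᵢ/Kᵢ = -0.2973, so a root lies in (0, 1).
Binary case is linear: z₁(K₁−1)(1+β(K₂−1)) + z₂(K₂−1)(1+β(K₁−1)) = 0
⇒ β = [z₁(K₁−1)+z₂(K₂−1)] / [−(K₁−1)(K₂−1)] = 0.08189/0.21346 = 0.3836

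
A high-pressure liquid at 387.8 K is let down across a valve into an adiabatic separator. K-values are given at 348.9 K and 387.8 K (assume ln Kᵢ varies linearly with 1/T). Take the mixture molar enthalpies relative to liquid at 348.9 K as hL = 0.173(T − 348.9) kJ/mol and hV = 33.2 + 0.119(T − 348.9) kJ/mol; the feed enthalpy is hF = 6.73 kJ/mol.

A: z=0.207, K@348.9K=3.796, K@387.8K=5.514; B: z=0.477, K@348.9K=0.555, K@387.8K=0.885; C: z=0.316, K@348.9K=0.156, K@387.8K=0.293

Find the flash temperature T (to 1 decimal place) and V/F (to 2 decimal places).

T = 361.0 K, V/F = 0.14

Adiabatic flash: solve Rachford–Rice at each trial T, then check hF = ψ·hV(T) + (1−ψ)·hL(T).
  T = 348.9 K: K = (3.796, 0.555, 0.156), RR gives ψ = 0.058, H_out = 1.919 kJ/mol
  T = 387.8 K: K = (5.514, 0.885, 0.293), RR gives ψ = 0.359, H_out = 17.893 kJ/mol
  T = 368.4 K: K = (4.623, 0.710, 0.218), RR gives ψ = 0.196, H_out = 9.669 kJ/mol
  T = 358.6 K: K = (4.198, 0.629, 0.185), RR gives ψ = 0.126, H_out = 5.781 kJ/mol
  T = 363.5 K: K = (4.408, 0.669, 0.201), RR gives ψ = 0.160, H_out = 7.718 kJ/mol
  T = 361.1 K: K = (4.305, 0.649, 0.193), RR gives ψ = 0.143, H_out = 6.768 kJ/mol
  T = 359.9 K: K = (4.253, 0.640, 0.189), RR gives ψ = 0.135, H_out = 6.294 kJ/mol
Linear interpolation between T = 359.9 (H_out = 6.294) and T = 361.1 (H_out = 6.768) on hF = 6.73 gives T ≈ 361.0 K, at which ψ = 0.14.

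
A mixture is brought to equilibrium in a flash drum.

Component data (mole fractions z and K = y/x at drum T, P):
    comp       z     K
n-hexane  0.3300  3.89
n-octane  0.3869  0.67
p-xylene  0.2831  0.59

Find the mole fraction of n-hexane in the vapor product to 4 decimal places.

y_n-hexane = 0.4364

Material balance + equilibrium reduce to Σ zᵢ(Kᵢ−1)/(1+V/F(Kᵢ−1)) = 0.
Feasibility: ΣzᵢKᵢ = 1.7100, Σzᵢ/Kᵢ = 1.1421 — both > 1, two phases present.
Newton–Raphson from V/F = 0.5:
  V/F = 0.5000: g = 0.09115, g' = -0.5968 → V/F = 0.6527
  V/F = 0.6527: g = 0.00919, g' = -0.4880 → V/F = 0.6716
  V/F = 0.6716: g = 0.00009, g' = -0.4788 → V/F = 0.6718
Converged at V/F = 0.6718.
Compositions from xᵢ = zᵢ/(1+V/F(Kᵢ−1)), yᵢ = Kᵢxᵢ:
  n-hexane: x = 0.1122, y = 0.4364
  n-octane: x = 0.4971, y = 0.3331
  p-xylene: x = 0.3907, y = 0.2305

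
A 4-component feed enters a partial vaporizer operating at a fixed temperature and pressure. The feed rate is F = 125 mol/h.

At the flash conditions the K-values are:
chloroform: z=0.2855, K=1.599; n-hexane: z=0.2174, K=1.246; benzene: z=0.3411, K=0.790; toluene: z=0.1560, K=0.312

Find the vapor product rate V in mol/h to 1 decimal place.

V = 27.7 mol/h

Let ψ = V/F and solve Σ zᵢ(Kᵢ−1)/(1+ψ(Kᵢ−1)) = 0.
Check two-phase: ΣzᵢKᵢ = 1.0455 > 1 and Σzᵢ/Kᵢ = 1.2848 > 1, so g(0) = 0.0455 > 0 and g(1) = -0.2848 < 0.
Iterate (Newton) starting at ψ = 0.5:
  ψ = 0.5000: g = -0.06442, g' = -0.2615 → ψ = 0.2536
  ψ = 0.2536: g = -0.00687, g' = -0.2140 → ψ = 0.2215
  ψ = 0.2215: g = -0.00005, g' = -0.2110 → ψ = 0.2213
Converged at ψ = 0.2213.
Then V = ψ·F = 0.2213·125 = 27.7 mol/h and L = F − V = 97.3 mol/h.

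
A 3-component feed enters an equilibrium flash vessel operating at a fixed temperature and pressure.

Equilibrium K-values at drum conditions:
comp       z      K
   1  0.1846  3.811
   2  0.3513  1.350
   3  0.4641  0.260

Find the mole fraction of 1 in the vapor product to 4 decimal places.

Let β = V/F and solve Σ zᵢ(Kᵢ−1)/(1+β(Kᵢ−1)) = 0.
g(0) = ΣzᵢKᵢ − 1 = 0.2984 and g(1) = 1 − Σzᵢ/Kᵢ = -1.0937, so a root lies in (0, 1).
Newton–Raphson from β = 0.57:
  β = 0.5700: g = -0.29206, g' = -1.0055 → β = 0.2795
  β = 0.2795: g = -0.03043, g' = -0.8971 → β = 0.2456
  β = 0.2456: g = 0.00047, g' = -0.9265 → β = 0.2461
Converged at β = 0.2461.
Compositions from xᵢ = zᵢ/(1+β(Kᵢ−1)), yᵢ = Kᵢxᵢ:
  1: x = 0.1091, y = 0.4158
  2: x = 0.3234, y = 0.4366
  3: x = 0.5675, y = 0.1475

y_1 = 0.4158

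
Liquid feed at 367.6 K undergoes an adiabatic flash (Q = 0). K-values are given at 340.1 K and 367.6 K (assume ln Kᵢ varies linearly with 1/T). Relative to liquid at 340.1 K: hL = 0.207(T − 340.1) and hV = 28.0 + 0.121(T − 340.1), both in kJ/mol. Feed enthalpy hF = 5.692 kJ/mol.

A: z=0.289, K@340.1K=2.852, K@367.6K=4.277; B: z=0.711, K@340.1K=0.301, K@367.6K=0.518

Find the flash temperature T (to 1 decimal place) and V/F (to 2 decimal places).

Adiabatic flash: solve Rachford–Rice at each trial T, then check hF = ψ·hV(T) + (1−ψ)·hL(T).
  T = 340.1 K: K = (2.852, 0.301), RR gives ψ = 0.030, H_out = 0.827 kJ/mol
  T = 367.6 K: K = (4.277, 0.518), RR gives ψ = 0.383, H_out = 15.501 kJ/mol
  T = 353.9 K: K = (3.523, 0.399), RR gives ψ = 0.199, H_out = 8.203 kJ/mol
  T = 347.0 K: K = (3.176, 0.348), RR gives ψ = 0.116, H_out = 4.618 kJ/mol
  T = 350.4 K: K = (3.344, 0.373), RR gives ψ = 0.157, H_out = 6.398 kJ/mol
  T = 348.7 K: K = (3.260, 0.360), RR gives ψ = 0.137, H_out = 5.512 kJ/mol
Linear interpolation between T = 348.7 (H_out = 5.512) and T = 350.4 (H_out = 6.398) on hF = 5.692 gives T ≈ 349.0 K, at which ψ = 0.14.

T = 349.0 K, V/F = 0.14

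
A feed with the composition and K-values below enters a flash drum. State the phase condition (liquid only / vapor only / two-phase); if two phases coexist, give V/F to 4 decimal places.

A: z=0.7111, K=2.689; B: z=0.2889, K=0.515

vapor only

ΣzᵢKᵢ = 2.0609; Σzᵢ/Kᵢ = 0.8254.
Since Σzᵢ/Kᵢ < 1 the mixture is above its dew point — single vapor phase.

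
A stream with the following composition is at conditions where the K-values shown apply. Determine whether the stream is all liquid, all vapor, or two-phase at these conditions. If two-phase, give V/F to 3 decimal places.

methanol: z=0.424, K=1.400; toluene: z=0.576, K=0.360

ΣzᵢKᵢ = 0.801; Σzᵢ/Kᵢ = 1.903.
Since ΣzᵢKᵢ < 1 the mixture is below its bubble point — single liquid phase.

all liquid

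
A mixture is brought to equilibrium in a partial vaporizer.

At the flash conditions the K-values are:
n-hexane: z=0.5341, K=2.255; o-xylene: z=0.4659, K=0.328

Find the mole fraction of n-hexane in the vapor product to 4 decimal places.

Rachford–Rice: g(V/F) = Σ zᵢ(Kᵢ−1)/(1+V/F(Kᵢ−1)) = 0.
g(0) = ΣzᵢKᵢ − 1 = 0.3572 and g(1) = 1 − Σzᵢ/Kᵢ = -0.6573, so a root lies in (0, 1).
Binary case is linear: z₁(K₁−1)(1+V/F(K₂−1)) + z₂(K₂−1)(1+V/F(K₁−1)) = 0
⇒ V/F = [z₁(K₁−1)+z₂(K₂−1)] / [−(K₁−1)(K₂−1)] = 0.35721/0.84336 = 0.4236
Compositions from xᵢ = zᵢ/(1+V/F(Kᵢ−1)), yᵢ = Kᵢxᵢ:
  n-hexane: x = 0.3487, y = 0.7864
  o-xylene: x = 0.6513, y = 0.2136

y_n-hexane = 0.7864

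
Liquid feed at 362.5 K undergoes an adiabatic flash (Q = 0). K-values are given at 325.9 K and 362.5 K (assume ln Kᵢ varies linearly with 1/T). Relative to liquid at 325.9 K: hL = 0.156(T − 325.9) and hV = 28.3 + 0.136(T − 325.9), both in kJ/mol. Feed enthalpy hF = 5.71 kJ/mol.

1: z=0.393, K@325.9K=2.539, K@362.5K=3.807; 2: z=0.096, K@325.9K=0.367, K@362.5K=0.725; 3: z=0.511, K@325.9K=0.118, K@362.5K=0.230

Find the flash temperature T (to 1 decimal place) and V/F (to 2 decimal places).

Adiabatic flash: solve Rachford–Rice at each trial T, then check hF = ψ·hV(T) + (1−ψ)·hL(T).
  T = 325.9 K: K = (2.539, 0.367, 0.118), RR gives ψ = 0.072, H_out = 2.028 kJ/mol
  T = 362.5 K: K = (3.807, 0.725, 0.230), RR gives ψ = 0.342, H_out = 15.129 kJ/mol
  T = 344.2 K: K = (3.143, 0.525, 0.168), RR gives ψ = 0.221, H_out = 9.016 kJ/mol
  T = 335.0 K: K = (2.831, 0.441, 0.141), RR gives ψ = 0.152, H_out = 5.685 kJ/mol
  T = 339.6 K: K = (2.985, 0.482, 0.154), RR gives ψ = 0.187, H_out = 7.385 kJ/mol
  T = 337.3 K: K = (2.908, 0.461, 0.148), RR gives ψ = 0.170, H_out = 6.545 kJ/mol
Linear interpolation between T = 335.0 (H_out = 5.685) and T = 337.3 (H_out = 6.545) on hF = 5.71 gives T ≈ 335.1 K, at which ψ = 0.15.

T = 335.1 K, V/F = 0.15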